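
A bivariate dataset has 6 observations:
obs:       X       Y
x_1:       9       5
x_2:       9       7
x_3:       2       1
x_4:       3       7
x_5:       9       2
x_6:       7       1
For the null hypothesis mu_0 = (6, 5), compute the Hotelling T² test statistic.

Step 1 — sample mean vector:
  mean(X) = (9 + 9 + 2 + 3 + 9 + 7) / 6 = 39/6 = 6.5
  mean(Y) = (5 + 7 + 1 + 7 + 2 + 1) / 6 = 23/6 = 3.8333
  x̄ = (6.5, 3.8333),  deviation x̄ - mu_0 = (6.5, 3.8333) - (6, 5) = (0.5, -1.1667).

Step 2 — sample covariance matrix, S[i,j] = (1/(n-1)) · Σ_k (x_{k,i} - mean_i) · (x_{k,j} - mean_j), divisor n-1 = 5:
  S[X,X] = ((2.5)·(2.5) + (2.5)·(2.5) + (-4.5)·(-4.5) + (-3.5)·(-3.5) + (2.5)·(2.5) + (0.5)·(0.5)) / 5 = 51.5/5 = 10.3
  S[X,Y] = ((2.5)·(1.1667) + (2.5)·(3.1667) + (-4.5)·(-2.8333) + (-3.5)·(3.1667) + (2.5)·(-1.8333) + (0.5)·(-2.8333)) / 5 = 6.5/5 = 1.3
  S[Y,Y] = ((1.1667)·(1.1667) + (3.1667)·(3.1667) + (-2.8333)·(-2.8333) + (3.1667)·(3.1667) + (-1.8333)·(-1.8333) + (-2.8333)·(-2.8333)) / 5 = 40.8333/5 = 8.1667
  S = [[10.3, 1.3],
 [1.3, 8.1667]].

Step 3 — invert S. det(S) = 10.3·8.1667 - (1.3)² = 82.4267.
  S^{-1} = (1/det) · [[d, -b], [-b, a]] = [[0.0991, -0.0158],
 [-0.0158, 0.125]].

Step 4 — quadratic form (x̄ - mu_0)^T · S^{-1} · (x̄ - mu_0):
  S^{-1} · (x̄ - mu_0) = (0.0679, -0.1537),
  (x̄ - mu_0)^T · [...] = (0.5)·(0.0679) + (-1.1667)·(-0.1537) = 0.2133.

Step 5 — scale by n: T² = 6 · 0.2133 = 1.2795.

T² ≈ 1.2795


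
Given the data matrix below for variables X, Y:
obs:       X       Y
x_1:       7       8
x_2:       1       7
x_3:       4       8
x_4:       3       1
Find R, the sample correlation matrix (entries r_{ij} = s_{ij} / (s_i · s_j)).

Step 1 — column means:
  mean(X) = (7 + 1 + 4 + 3) / 4 = 15/4 = 3.75
  mean(Y) = (8 + 7 + 8 + 1) / 4 = 24/4 = 6

Step 2 — sample variances and covariances s[i,j] = (1/(n-1)) · Σ_k (x_{k,i} - mean_i) · (x_{k,j} - mean_j), with n-1 = 3:
  s[X,X] = ((3.25)·(3.25) + (-2.75)·(-2.75) + (0.25)·(0.25) + (-0.75)·(-0.75)) / 3 = 18.75/3 = 6.25
  s[X,Y] = ((3.25)·(2) + (-2.75)·(1) + (0.25)·(2) + (-0.75)·(-5)) / 3 = 8/3 = 2.6667
  s[Y,Y] = ((2)·(2) + (1)·(1) + (2)·(2) + (-5)·(-5)) / 3 = 34/3 = 11.3333
  Sample standard deviations s_i = √(s[i,i]):
  s(X) = √(6.25) = 2.5
  s(Y) = √(11.3333) = 3.3665

Step 3 — r_{ij} = s_{ij} / (s_i · s_j):
  r[X,X] = 1 (diagonal).
  r[X,Y] = 2.6667 / (2.5 · 3.3665) = 2.6667 / 8.4163 = 0.3168
  r[Y,Y] = 1 (diagonal).

R is symmetric with unit diagonal. Assembling:

R = [[1, 0.3168],
 [0.3168, 1]]


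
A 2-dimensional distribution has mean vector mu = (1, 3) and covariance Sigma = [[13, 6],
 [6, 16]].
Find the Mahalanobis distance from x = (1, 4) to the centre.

Step 1 — centre the observation: (x - mu) = (0, 1).

Step 2 — invert Sigma. det(Sigma) = 13·16 - (6)² = 172.
  Sigma^{-1} = (1/det) · [[d, -b], [-b, a]] = [[0.093, -0.0349],
 [-0.0349, 0.0756]].

Step 3 — form the quadratic (x - mu)^T · Sigma^{-1} · (x - mu):
  Sigma^{-1} · (x - mu) = (-0.0349, 0.0756).
  (x - mu)^T · [Sigma^{-1} · (x - mu)] = (0)·(-0.0349) + (1)·(0.0756) = 0.0756.

Step 4 — take square root: d = √(0.0756) ≈ 0.2749.

d(x, mu) = √(0.0756) ≈ 0.2749


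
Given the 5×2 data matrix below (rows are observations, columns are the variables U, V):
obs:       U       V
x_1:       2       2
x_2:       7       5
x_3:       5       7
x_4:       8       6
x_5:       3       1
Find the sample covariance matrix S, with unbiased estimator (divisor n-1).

Step 1 — column means:
  mean(U) = (2 + 7 + 5 + 8 + 3) / 5 = 25/5 = 5
  mean(V) = (2 + 5 + 7 + 6 + 1) / 5 = 21/5 = 4.2

Step 2 — sample covariance S[i,j] = (1/(n-1)) · Σ_k (x_{k,i} - mean_i) · (x_{k,j} - mean_j), with n-1 = 4.
  S[U,U] = ((-3)·(-3) + (2)·(2) + (0)·(0) + (3)·(3) + (-2)·(-2)) / 4 = 26/4 = 6.5
  S[U,V] = ((-3)·(-2.2) + (2)·(0.8) + (0)·(2.8) + (3)·(1.8) + (-2)·(-3.2)) / 4 = 20/4 = 5
  S[V,V] = ((-2.2)·(-2.2) + (0.8)·(0.8) + (2.8)·(2.8) + (1.8)·(1.8) + (-3.2)·(-3.2)) / 4 = 26.8/4 = 6.7

S is symmetric (S[j,i] = S[i,j]). Assembling:

S = [[6.5, 5],
 [5, 6.7]]


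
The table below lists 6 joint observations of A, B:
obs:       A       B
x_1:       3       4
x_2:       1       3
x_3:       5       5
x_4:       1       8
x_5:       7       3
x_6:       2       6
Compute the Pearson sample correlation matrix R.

Step 1 — column means:
  mean(A) = (3 + 1 + 5 + 1 + 7 + 2) / 6 = 19/6 = 3.1667
  mean(B) = (4 + 3 + 5 + 8 + 3 + 6) / 6 = 29/6 = 4.8333

Step 2 — sample variances and covariances s[i,j] = (1/(n-1)) · Σ_k (x_{k,i} - mean_i) · (x_{k,j} - mean_j), with n-1 = 5:
  s[A,A] = ((-0.1667)·(-0.1667) + (-2.1667)·(-2.1667) + (1.8333)·(1.8333) + (-2.1667)·(-2.1667) + (3.8333)·(3.8333) + (-1.1667)·(-1.1667)) / 5 = 28.8333/5 = 5.7667
  s[A,B] = ((-0.1667)·(-0.8333) + (-2.1667)·(-1.8333) + (1.8333)·(0.1667) + (-2.1667)·(3.1667) + (3.8333)·(-1.8333) + (-1.1667)·(1.1667)) / 5 = -10.8333/5 = -2.1667
  s[B,B] = ((-0.8333)·(-0.8333) + (-1.8333)·(-1.8333) + (0.1667)·(0.1667) + (3.1667)·(3.1667) + (-1.8333)·(-1.8333) + (1.1667)·(1.1667)) / 5 = 18.8333/5 = 3.7667
  Sample standard deviations s_i = √(s[i,i]):
  s(A) = √(5.7667) = 2.4014
  s(B) = √(3.7667) = 1.9408

Step 3 — r_{ij} = s_{ij} / (s_i · s_j):
  r[A,A] = 1 (diagonal).
  r[A,B] = -2.1667 / (2.4014 · 1.9408) = -2.1667 / 4.6606 = -0.4649
  r[B,B] = 1 (diagonal).

R is symmetric with unit diagonal. Assembling:

R = [[1, -0.4649],
 [-0.4649, 1]]


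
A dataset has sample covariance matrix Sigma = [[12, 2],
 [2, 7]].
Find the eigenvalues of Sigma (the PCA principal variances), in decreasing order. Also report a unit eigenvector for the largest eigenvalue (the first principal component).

Step 1 — characteristic polynomial of 2×2 Sigma:
  det(Sigma - λI) = λ² - trace · λ + det = 0.
  trace = 12 + 7 = 19, det = 12·7 - (2)² = 80.
Step 2 — discriminant:
  Δ = trace² - 4·det = 361 - 320 = 41.
Step 3 — eigenvalues:
  λ = (trace ± √Δ)/2 = (19 ± 6.4031)/2,
  λ_1 = 12.7016,  λ_2 = 6.2984.

Step 4 — unit eigenvector for λ_1: solve (Sigma - λ_1 I)v = 0. First row:
  (12 - 12.7016)·v_x + (2)·v_y = 0, i.e. (-0.7016)·v_x + (2)·v_y = 0,
  so v ∝ (b, λ_1 - a) = (2, 0.7016) = u.
  ||u|| = √((2)² + (0.7016)²) = √(4.4922) ≈ 2.1195,
  v_1 = u/||u|| ≈ (0.9436, 0.331) (||v_1|| = 1).

λ_1 = 12.7016,  λ_2 = 6.2984;  v_1 ≈ (0.9436, 0.331)


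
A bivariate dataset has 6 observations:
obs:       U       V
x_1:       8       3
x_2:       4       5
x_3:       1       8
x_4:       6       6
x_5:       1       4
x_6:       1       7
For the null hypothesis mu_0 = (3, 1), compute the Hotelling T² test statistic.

Step 1 — sample mean vector:
  mean(U) = (8 + 4 + 1 + 6 + 1 + 1) / 6 = 21/6 = 3.5
  mean(V) = (3 + 5 + 8 + 6 + 4 + 7) / 6 = 33/6 = 5.5
  x̄ = (3.5, 5.5),  deviation x̄ - mu_0 = (3.5, 5.5) - (3, 1) = (0.5, 4.5).

Step 2 — sample covariance matrix, S[i,j] = (1/(n-1)) · Σ_k (x_{k,i} - mean_i) · (x_{k,j} - mean_j), divisor n-1 = 5:
  S[U,U] = ((4.5)·(4.5) + (0.5)·(0.5) + (-2.5)·(-2.5) + (2.5)·(2.5) + (-2.5)·(-2.5) + (-2.5)·(-2.5)) / 5 = 45.5/5 = 9.1
  S[U,V] = ((4.5)·(-2.5) + (0.5)·(-0.5) + (-2.5)·(2.5) + (2.5)·(0.5) + (-2.5)·(-1.5) + (-2.5)·(1.5)) / 5 = -16.5/5 = -3.3
  S[V,V] = ((-2.5)·(-2.5) + (-0.5)·(-0.5) + (2.5)·(2.5) + (0.5)·(0.5) + (-1.5)·(-1.5) + (1.5)·(1.5)) / 5 = 17.5/5 = 3.5
  S = [[9.1, -3.3],
 [-3.3, 3.5]].

Step 3 — invert S. det(S) = 9.1·3.5 - (-3.3)² = 20.96.
  S^{-1} = (1/det) · [[d, -b], [-b, a]] = [[0.167, 0.1574],
 [0.1574, 0.4342]].

Step 4 — quadratic form (x̄ - mu_0)^T · S^{-1} · (x̄ - mu_0):
  S^{-1} · (x̄ - mu_0) = (0.792, 2.0324),
  (x̄ - mu_0)^T · [...] = (0.5)·(0.792) + (4.5)·(2.0324) = 9.542.

Step 5 — scale by n: T² = 6 · 9.542 = 57.2519.

T² ≈ 57.2519


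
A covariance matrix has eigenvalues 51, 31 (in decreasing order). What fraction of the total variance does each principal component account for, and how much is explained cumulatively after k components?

Step 1 — total variance = trace(Sigma) = Σ λ_i = 51 + 31 = 82.

Step 2 — fraction explained by component i = λ_i / Σ λ:
  PC1: 51/82 = 0.622
  PC2: 31/82 = 0.378

Step 3 — cumulative fraction after k components = (λ_1 + ... + λ_k) / Σ λ:
  k = 1: 51/82 = 0.622
  k = 2: (51 + 31)/82 = 82/82 = 1

Summary (fraction, with percent):

explained: PC1 0.622 (62.2%), PC2 0.378 (37.8%);  cumulative: 0.622, 1


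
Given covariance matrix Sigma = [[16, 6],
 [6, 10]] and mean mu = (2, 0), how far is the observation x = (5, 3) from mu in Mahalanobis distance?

Step 1 — centre the observation: (x - mu) = (3, 3).

Step 2 — invert Sigma. det(Sigma) = 16·10 - (6)² = 124.
  Sigma^{-1} = (1/det) · [[d, -b], [-b, a]] = [[0.0806, -0.0484],
 [-0.0484, 0.129]].

Step 3 — form the quadratic (x - mu)^T · Sigma^{-1} · (x - mu):
  Sigma^{-1} · (x - mu) = (0.0968, 0.2419).
  (x - mu)^T · [Sigma^{-1} · (x - mu)] = (3)·(0.0968) + (3)·(0.2419) = 1.0161.

Step 4 — take square root: d = √(1.0161) ≈ 1.008.

d(x, mu) = √(1.0161) ≈ 1.008


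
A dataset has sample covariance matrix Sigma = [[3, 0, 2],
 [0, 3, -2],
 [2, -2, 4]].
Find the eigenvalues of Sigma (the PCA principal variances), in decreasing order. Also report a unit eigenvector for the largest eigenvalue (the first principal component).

Step 1 — characteristic polynomial p(λ) = det(λI - Sigma) = λ³ - tr·λ² + c_1·λ - det, where tr = trace, c_1 = sum of the principal 2×2 minors, det = det(Sigma):
  tr = 3 + 3 + 4 = 10,
  c_1 = (3·3 - (0)²) + (3·4 - (2)²) + (3·4 - (-2)²) = 9 + 8 + 8 = 25,
  det = 3·(3·4 - (-2)²) - (0)·((0)·4 - (-2)·(2)) + (2)·((0)·(-2) - 3·(2)) = 3·(8) - (0)·(4) + (2)·(-6) = 12.
  So p(λ) = λ³ - 10λ² + 25λ - 12.
Step 2 — look for an integer root (rational root theorem: any rational root is an integer divisor of 12). Testing λ = 3:
  p(3) = 27 - 90 + 75 - 12 = 0  ✓
  Dividing out (λ - 3): p(λ) = (λ - 3)(λ² - 7λ + 4).
Step 3 — remaining eigenvalues from the quadratic λ² - 7λ + 4 = 0:
  Δ = 7² - 4·4 = 49 - 16 = 33,  λ = (7 ± √33)/2 = (7 ± 5.7446)/2 ≈ 6.3723 or 0.6277.
  Sorted: λ_1 = 6.3723,  λ_2 = 3,  λ_3 = 0.6277  (check: sum = 10 = tr ✓).

Step 4 — unit eigenvector for λ_1 ≈ 6.3723: v spans the null space of (Sigma - λ_1 I), whose rows are
  r_1 = (-3.3723, 0, 2),  r_2 = (0, -3.3723, -2),  r_3 = (2, -2, -2.3723).
  v is orthogonal to every row, so take v ∝ r_1 × r_2 = ((0)·(-2) - (2)·(-3.3723), (2)·(0) - (-3.3723)·(-2), (-3.3723)·(-3.3723) - (0)·(0)) ≈ (6.7446, -6.7446, 11.3723).
  Let u = (6.7446, -6.7446, 11.3723).
  ||u|| = √((6.7446)² + (-6.7446)² + (11.3723)²) = √(220.307) ≈ 14.8427,  v_1 = u/||u|| ≈ (0.4544, -0.4544, 0.7662) (||v_1|| = 1).

λ_1 = 6.3723,  λ_2 = 3,  λ_3 = 0.6277;  v_1 ≈ (0.4544, -0.4544, 0.7662)


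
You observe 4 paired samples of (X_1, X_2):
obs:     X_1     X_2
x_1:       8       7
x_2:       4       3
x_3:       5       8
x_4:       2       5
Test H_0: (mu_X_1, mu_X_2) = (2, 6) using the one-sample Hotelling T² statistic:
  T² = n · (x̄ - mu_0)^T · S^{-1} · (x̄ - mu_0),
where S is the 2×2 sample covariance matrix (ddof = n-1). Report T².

Step 1 — sample mean vector:
  mean(X_1) = (8 + 4 + 5 + 2) / 4 = 19/4 = 4.75
  mean(X_2) = (7 + 3 + 8 + 5) / 4 = 23/4 = 5.75
  x̄ = (4.75, 5.75),  deviation x̄ - mu_0 = (4.75, 5.75) - (2, 6) = (2.75, -0.25).

Step 2 — sample covariance matrix, S[i,j] = (1/(n-1)) · Σ_k (x_{k,i} - mean_i) · (x_{k,j} - mean_j), divisor n-1 = 3:
  S[X_1,X_1] = ((3.25)·(3.25) + (-0.75)·(-0.75) + (0.25)·(0.25) + (-2.75)·(-2.75)) / 3 = 18.75/3 = 6.25
  S[X_1,X_2] = ((3.25)·(1.25) + (-0.75)·(-2.75) + (0.25)·(2.25) + (-2.75)·(-0.75)) / 3 = 8.75/3 = 2.9167
  S[X_2,X_2] = ((1.25)·(1.25) + (-2.75)·(-2.75) + (2.25)·(2.25) + (-0.75)·(-0.75)) / 3 = 14.75/3 = 4.9167
  S = [[6.25, 2.9167],
 [2.9167, 4.9167]].

Step 3 — invert S. det(S) = 6.25·4.9167 - (2.9167)² = 22.2222.
  S^{-1} = (1/det) · [[d, -b], [-b, a]] = [[0.2212, -0.1313],
 [-0.1313, 0.2813]].

Step 4 — quadratic form (x̄ - mu_0)^T · S^{-1} · (x̄ - mu_0):
  S^{-1} · (x̄ - mu_0) = (0.6412, -0.4313),
  (x̄ - mu_0)^T · [...] = (2.75)·(0.6412) + (-0.25)·(-0.4313) = 1.8713.

Step 5 — scale by n: T² = 4 · 1.8713 = 7.485.

T² ≈ 7.485


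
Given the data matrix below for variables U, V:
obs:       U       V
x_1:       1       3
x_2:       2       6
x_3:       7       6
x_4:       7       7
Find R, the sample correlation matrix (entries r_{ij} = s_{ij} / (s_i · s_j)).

Step 1 — column means:
  mean(U) = (1 + 2 + 7 + 7) / 4 = 17/4 = 4.25
  mean(V) = (3 + 6 + 6 + 7) / 4 = 22/4 = 5.5

Step 2 — sample variances and covariances s[i,j] = (1/(n-1)) · Σ_k (x_{k,i} - mean_i) · (x_{k,j} - mean_j), with n-1 = 3:
  s[U,U] = ((-3.25)·(-3.25) + (-2.25)·(-2.25) + (2.75)·(2.75) + (2.75)·(2.75)) / 3 = 30.75/3 = 10.25
  s[U,V] = ((-3.25)·(-2.5) + (-2.25)·(0.5) + (2.75)·(0.5) + (2.75)·(1.5)) / 3 = 12.5/3 = 4.1667
  s[V,V] = ((-2.5)·(-2.5) + (0.5)·(0.5) + (0.5)·(0.5) + (1.5)·(1.5)) / 3 = 9/3 = 3
  Sample standard deviations s_i = √(s[i,i]):
  s(U) = √(10.25) = 3.2016
  s(V) = √(3) = 1.7321

Step 3 — r_{ij} = s_{ij} / (s_i · s_j):
  r[U,U] = 1 (diagonal).
  r[U,V] = 4.1667 / (3.2016 · 1.7321) = 4.1667 / 5.5453 = 0.7514
  r[V,V] = 1 (diagonal).

R is symmetric with unit diagonal. Assembling:

R = [[1, 0.7514],
 [0.7514, 1]]


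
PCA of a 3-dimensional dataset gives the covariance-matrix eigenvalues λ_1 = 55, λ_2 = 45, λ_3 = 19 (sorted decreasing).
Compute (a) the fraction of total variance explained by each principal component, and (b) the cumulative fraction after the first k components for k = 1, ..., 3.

Step 1 — total variance = trace(Sigma) = Σ λ_i = 55 + 45 + 19 = 119.

Step 2 — fraction explained by component i = λ_i / Σ λ:
  PC1: 55/119 = 0.4622
  PC2: 45/119 = 0.3782
  PC3: 19/119 = 0.1597

Step 3 — cumulative fraction after k components = (λ_1 + ... + λ_k) / Σ λ:
  k = 1: 55/119 = 0.4622
  k = 2: (55 + 45)/119 = 100/119 = 0.8403
  k = 3: (55 + 45 + 19)/119 = 119/119 = 1

Summary (fraction, with percent):

explained: PC1 0.4622 (46.22%), PC2 0.3782 (37.82%), PC3 0.1597 (15.97%);  cumulative: 0.4622, 0.8403, 1


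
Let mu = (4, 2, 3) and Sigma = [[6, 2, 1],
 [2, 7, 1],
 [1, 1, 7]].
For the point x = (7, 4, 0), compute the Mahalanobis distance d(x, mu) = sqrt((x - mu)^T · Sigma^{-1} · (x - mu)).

Step 1 — centre the observation: (x - mu) = (3, 2, -3).

Step 2 — invert Sigma (cofactor / det for 3×3, or solve directly):
  Sigma^{-1} = [[0.1868, -0.0506, -0.0195],
 [-0.0506, 0.1595, -0.0156],
 [-0.0195, -0.0156, 0.1479]].

Step 3 — form the quadratic (x - mu)^T · Sigma^{-1} · (x - mu):
  Sigma^{-1} · (x - mu) = (0.5175, 0.214, -0.5331).
  (x - mu)^T · [Sigma^{-1} · (x - mu)] = (3)·(0.5175) + (2)·(0.214) + (-3)·(-0.5331) = 3.5798.

Step 4 — take square root: d = √(3.5798) ≈ 1.892.

d(x, mu) = √(3.5798) ≈ 1.892


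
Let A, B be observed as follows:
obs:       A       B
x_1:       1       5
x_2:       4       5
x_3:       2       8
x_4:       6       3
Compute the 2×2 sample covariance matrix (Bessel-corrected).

Step 1 — column means:
  mean(A) = (1 + 4 + 2 + 6) / 4 = 13/4 = 3.25
  mean(B) = (5 + 5 + 8 + 3) / 4 = 21/4 = 5.25

Step 2 — sample covariance S[i,j] = (1/(n-1)) · Σ_k (x_{k,i} - mean_i) · (x_{k,j} - mean_j), with n-1 = 3.
  S[A,A] = ((-2.25)·(-2.25) + (0.75)·(0.75) + (-1.25)·(-1.25) + (2.75)·(2.75)) / 3 = 14.75/3 = 4.9167
  S[A,B] = ((-2.25)·(-0.25) + (0.75)·(-0.25) + (-1.25)·(2.75) + (2.75)·(-2.25)) / 3 = -9.25/3 = -3.0833
  S[B,B] = ((-0.25)·(-0.25) + (-0.25)·(-0.25) + (2.75)·(2.75) + (-2.25)·(-2.25)) / 3 = 12.75/3 = 4.25

S is symmetric (S[j,i] = S[i,j]). Assembling:

S = [[4.9167, -3.0833],
 [-3.0833, 4.25]]


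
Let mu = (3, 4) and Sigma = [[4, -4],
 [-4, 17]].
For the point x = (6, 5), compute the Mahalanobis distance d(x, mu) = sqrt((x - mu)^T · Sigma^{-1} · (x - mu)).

Step 1 — centre the observation: (x - mu) = (3, 1).

Step 2 — invert Sigma. det(Sigma) = 4·17 - (-4)² = 52.
  Sigma^{-1} = (1/det) · [[d, -b], [-b, a]] = [[0.3269, 0.0769],
 [0.0769, 0.0769]].

Step 3 — form the quadratic (x - mu)^T · Sigma^{-1} · (x - mu):
  Sigma^{-1} · (x - mu) = (1.0577, 0.3077).
  (x - mu)^T · [Sigma^{-1} · (x - mu)] = (3)·(1.0577) + (1)·(0.3077) = 3.4808.

Step 4 — take square root: d = √(3.4808) ≈ 1.8657.

d(x, mu) = √(3.4808) ≈ 1.8657


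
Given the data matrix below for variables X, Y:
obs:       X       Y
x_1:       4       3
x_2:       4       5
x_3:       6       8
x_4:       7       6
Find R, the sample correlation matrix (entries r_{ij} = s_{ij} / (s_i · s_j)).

Step 1 — column means:
  mean(X) = (4 + 4 + 6 + 7) / 4 = 21/4 = 5.25
  mean(Y) = (3 + 5 + 8 + 6) / 4 = 22/4 = 5.5

Step 2 — sample variances and covariances s[i,j] = (1/(n-1)) · Σ_k (x_{k,i} - mean_i) · (x_{k,j} - mean_j), with n-1 = 3:
  s[X,X] = ((-1.25)·(-1.25) + (-1.25)·(-1.25) + (0.75)·(0.75) + (1.75)·(1.75)) / 3 = 6.75/3 = 2.25
  s[X,Y] = ((-1.25)·(-2.5) + (-1.25)·(-0.5) + (0.75)·(2.5) + (1.75)·(0.5)) / 3 = 6.5/3 = 2.1667
  s[Y,Y] = ((-2.5)·(-2.5) + (-0.5)·(-0.5) + (2.5)·(2.5) + (0.5)·(0.5)) / 3 = 13/3 = 4.3333
  Sample standard deviations s_i = √(s[i,i]):
  s(X) = √(2.25) = 1.5
  s(Y) = √(4.3333) = 2.0817

Step 3 — r_{ij} = s_{ij} / (s_i · s_j):
  r[X,X] = 1 (diagonal).
  r[X,Y] = 2.1667 / (1.5 · 2.0817) = 2.1667 / 3.1225 = 0.6939
  r[Y,Y] = 1 (diagonal).

R is symmetric with unit diagonal. Assembling:

R = [[1, 0.6939],
 [0.6939, 1]]


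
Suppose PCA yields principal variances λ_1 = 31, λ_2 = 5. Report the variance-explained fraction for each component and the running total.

Step 1 — total variance = trace(Sigma) = Σ λ_i = 31 + 5 = 36.

Step 2 — fraction explained by component i = λ_i / Σ λ:
  PC1: 31/36 = 0.8611
  PC2: 5/36 = 0.1389

Step 3 — cumulative fraction after k components = (λ_1 + ... + λ_k) / Σ λ:
  k = 1: 31/36 = 0.8611
  k = 2: (31 + 5)/36 = 36/36 = 1

Summary (fraction, with percent):

explained: PC1 0.8611 (86.11%), PC2 0.1389 (13.89%);  cumulative: 0.8611, 1


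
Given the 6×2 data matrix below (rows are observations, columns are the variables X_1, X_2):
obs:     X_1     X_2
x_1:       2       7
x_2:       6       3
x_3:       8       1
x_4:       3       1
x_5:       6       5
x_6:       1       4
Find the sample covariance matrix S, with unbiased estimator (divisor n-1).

Step 1 — column means:
  mean(X_1) = (2 + 6 + 8 + 3 + 6 + 1) / 6 = 26/6 = 4.3333
  mean(X_2) = (7 + 3 + 1 + 1 + 5 + 4) / 6 = 21/6 = 3.5

Step 2 — sample covariance S[i,j] = (1/(n-1)) · Σ_k (x_{k,i} - mean_i) · (x_{k,j} - mean_j), with n-1 = 5.
  S[X_1,X_1] = ((-2.3333)·(-2.3333) + (1.6667)·(1.6667) + (3.6667)·(3.6667) + (-1.3333)·(-1.3333) + (1.6667)·(1.6667) + (-3.3333)·(-3.3333)) / 5 = 37.3333/5 = 7.4667
  S[X_1,X_2] = ((-2.3333)·(3.5) + (1.6667)·(-0.5) + (3.6667)·(-2.5) + (-1.3333)·(-2.5) + (1.6667)·(1.5) + (-3.3333)·(0.5)) / 5 = -14/5 = -2.8
  S[X_2,X_2] = ((3.5)·(3.5) + (-0.5)·(-0.5) + (-2.5)·(-2.5) + (-2.5)·(-2.5) + (1.5)·(1.5) + (0.5)·(0.5)) / 5 = 27.5/5 = 5.5

S is symmetric (S[j,i] = S[i,j]). Assembling:

S = [[7.4667, -2.8],
 [-2.8, 5.5]]


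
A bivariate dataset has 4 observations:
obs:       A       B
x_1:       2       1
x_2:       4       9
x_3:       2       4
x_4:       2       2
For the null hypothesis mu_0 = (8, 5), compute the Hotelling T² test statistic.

Step 1 — sample mean vector:
  mean(A) = (2 + 4 + 2 + 2) / 4 = 10/4 = 2.5
  mean(B) = (1 + 9 + 4 + 2) / 4 = 16/4 = 4
  x̄ = (2.5, 4),  deviation x̄ - mu_0 = (2.5, 4) - (8, 5) = (-5.5, -1).

Step 2 — sample covariance matrix, S[i,j] = (1/(n-1)) · Σ_k (x_{k,i} - mean_i) · (x_{k,j} - mean_j), divisor n-1 = 3:
  S[A,A] = ((-0.5)·(-0.5) + (1.5)·(1.5) + (-0.5)·(-0.5) + (-0.5)·(-0.5)) / 3 = 3/3 = 1
  S[A,B] = ((-0.5)·(-3) + (1.5)·(5) + (-0.5)·(0) + (-0.5)·(-2)) / 3 = 10/3 = 3.3333
  S[B,B] = ((-3)·(-3) + (5)·(5) + (0)·(0) + (-2)·(-2)) / 3 = 38/3 = 12.6667
  S = [[1, 3.3333],
 [3.3333, 12.6667]].

Step 3 — invert S. det(S) = 1·12.6667 - (3.3333)² = 1.5556.
  S^{-1} = (1/det) · [[d, -b], [-b, a]] = [[8.1429, -2.1429],
 [-2.1429, 0.6429]].

Step 4 — quadratic form (x̄ - mu_0)^T · S^{-1} · (x̄ - mu_0):
  S^{-1} · (x̄ - mu_0) = (-42.6429, 11.1429),
  (x̄ - mu_0)^T · [...] = (-5.5)·(-42.6429) + (-1)·(11.1429) = 223.3929.

Step 5 — scale by n: T² = 4 · 223.3929 = 893.5714.

T² ≈ 893.5714


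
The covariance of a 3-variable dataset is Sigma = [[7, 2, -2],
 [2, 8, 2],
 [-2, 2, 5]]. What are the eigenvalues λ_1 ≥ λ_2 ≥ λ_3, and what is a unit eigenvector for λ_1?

Step 1 — characteristic polynomial p(λ) = det(λI - Sigma) = λ³ - tr·λ² + c_1·λ - det, where tr = trace, c_1 = sum of the principal 2×2 minors, det = det(Sigma):
  tr = 7 + 8 + 5 = 20,
  c_1 = (7·8 - (2)²) + (7·5 - (-2)²) + (8·5 - (2)²) = 52 + 31 + 36 = 119,
  det = 7·(8·5 - (2)²) - (2)·((2)·5 - (2)·(-2)) + (-2)·((2)·(2) - 8·(-2)) = 7·(36) - (2)·(14) + (-2)·(20) = 184.
  So p(λ) = λ³ - 20λ² + 119λ - 184.
Step 2 — look for an integer root (rational root theorem: any rational root is an integer divisor of 184). Testing λ = 8:
  p(8) = 512 - 1280 + 952 - 184 = 0  ✓
  Dividing out (λ - 8): p(λ) = (λ - 8)(λ² - 12λ + 23).
Step 3 — remaining eigenvalues from the quadratic λ² - 12λ + 23 = 0:
  Δ = 12² - 4·23 = 144 - 92 = 52,  λ = (12 ± √52)/2 = (12 ± 7.2111)/2 ≈ 9.6056 or 2.3944.
  Sorted: λ_1 = 9.6056,  λ_2 = 8,  λ_3 = 2.3944  (check: sum = 20 = tr ✓).

Step 4 — unit eigenvector for λ_1 ≈ 9.6056: v spans the null space of (Sigma - λ_1 I), whose rows are
  r_1 = (-2.6056, 2, -2),  r_2 = (2, -1.6056, 2),  r_3 = (-2, 2, -4.6056).
  v is orthogonal to every row, so take v ∝ r_1 × r_2 = ((2)·(2) - (-2)·(-1.6056), (-2)·(2) - (-2.6056)·(2), (-2.6056)·(-1.6056) - (2)·(2)) ≈ (0.7889, 1.2111, 0.1833).
  Let u = (0.7889, 1.2111, 0.1833).
  ||u|| = √((0.7889)² + (1.2111)² + (0.1833)²) = √(2.1227) ≈ 1.457,  v_1 = u/||u|| ≈ (0.5415, 0.8313, 0.1258) (||v_1|| = 1).

λ_1 = 9.6056,  λ_2 = 8,  λ_3 = 2.3944;  v_1 ≈ (0.5415, 0.8313, 0.1258)


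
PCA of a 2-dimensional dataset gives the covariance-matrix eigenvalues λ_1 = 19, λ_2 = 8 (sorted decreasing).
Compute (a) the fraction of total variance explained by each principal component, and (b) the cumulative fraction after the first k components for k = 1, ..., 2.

Step 1 — total variance = trace(Sigma) = Σ λ_i = 19 + 8 = 27.

Step 2 — fraction explained by component i = λ_i / Σ λ:
  PC1: 19/27 = 0.7037
  PC2: 8/27 = 0.2963

Step 3 — cumulative fraction after k components = (λ_1 + ... + λ_k) / Σ λ:
  k = 1: 19/27 = 0.7037
  k = 2: (19 + 8)/27 = 27/27 = 1

Summary (fraction, with percent):

explained: PC1 0.7037 (70.37%), PC2 0.2963 (29.63%);  cumulative: 0.7037, 1


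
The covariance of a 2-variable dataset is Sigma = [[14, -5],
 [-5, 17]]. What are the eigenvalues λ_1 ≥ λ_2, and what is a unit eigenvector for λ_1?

Step 1 — characteristic polynomial of 2×2 Sigma:
  det(Sigma - λI) = λ² - trace · λ + det = 0.
  trace = 14 + 17 = 31, det = 14·17 - (-5)² = 213.
Step 2 — discriminant:
  Δ = trace² - 4·det = 961 - 852 = 109.
Step 3 — eigenvalues:
  λ = (trace ± √Δ)/2 = (31 ± 10.4403)/2,
  λ_1 = 20.7202,  λ_2 = 10.2798.

Step 4 — unit eigenvector for λ_1: solve (Sigma - λ_1 I)v = 0. First row:
  (14 - 20.7202)·v_x + (-5)·v_y = 0, i.e. (-6.7202)·v_x + (-5)·v_y = 0,
  so v ∝ (b, λ_1 - a) = (-5, 6.7202); multiply by -1 so the first entry is positive: u = (5, -6.7202).
  ||u|| = √((5)² + (-6.7202)²) = √(70.1605) ≈ 8.3762,
  v_1 = u/||u|| ≈ (0.5969, -0.8023) (||v_1|| = 1).

λ_1 = 20.7202,  λ_2 = 10.2798;  v_1 ≈ (0.5969, -0.8023)


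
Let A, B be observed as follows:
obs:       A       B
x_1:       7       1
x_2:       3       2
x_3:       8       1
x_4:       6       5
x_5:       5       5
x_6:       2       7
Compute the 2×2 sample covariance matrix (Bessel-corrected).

Step 1 — column means:
  mean(A) = (7 + 3 + 8 + 6 + 5 + 2) / 6 = 31/6 = 5.1667
  mean(B) = (1 + 2 + 1 + 5 + 5 + 7) / 6 = 21/6 = 3.5

Step 2 — sample covariance S[i,j] = (1/(n-1)) · Σ_k (x_{k,i} - mean_i) · (x_{k,j} - mean_j), with n-1 = 5.
  S[A,A] = ((1.8333)·(1.8333) + (-2.1667)·(-2.1667) + (2.8333)·(2.8333) + (0.8333)·(0.8333) + (-0.1667)·(-0.1667) + (-3.1667)·(-3.1667)) / 5 = 26.8333/5 = 5.3667
  S[A,B] = ((1.8333)·(-2.5) + (-2.1667)·(-1.5) + (2.8333)·(-2.5) + (0.8333)·(1.5) + (-0.1667)·(1.5) + (-3.1667)·(3.5)) / 5 = -18.5/5 = -3.7
  S[B,B] = ((-2.5)·(-2.5) + (-1.5)·(-1.5) + (-2.5)·(-2.5) + (1.5)·(1.5) + (1.5)·(1.5) + (3.5)·(3.5)) / 5 = 31.5/5 = 6.3

S is symmetric (S[j,i] = S[i,j]). Assembling:

S = [[5.3667, -3.7],
 [-3.7, 6.3]]


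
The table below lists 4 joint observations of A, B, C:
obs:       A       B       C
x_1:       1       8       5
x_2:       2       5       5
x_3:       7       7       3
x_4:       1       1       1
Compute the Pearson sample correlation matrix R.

Step 1 — column means:
  mean(A) = (1 + 2 + 7 + 1) / 4 = 11/4 = 2.75
  mean(B) = (8 + 5 + 7 + 1) / 4 = 21/4 = 5.25
  mean(C) = (5 + 5 + 3 + 1) / 4 = 14/4 = 3.5

Step 2 — sample variances and covariances s[i,j] = (1/(n-1)) · Σ_k (x_{k,i} - mean_i) · (x_{k,j} - mean_j), with n-1 = 3:
  s[A,A] = ((-1.75)·(-1.75) + (-0.75)·(-0.75) + (4.25)·(4.25) + (-1.75)·(-1.75)) / 3 = 24.75/3 = 8.25
  s[A,B] = ((-1.75)·(2.75) + (-0.75)·(-0.25) + (4.25)·(1.75) + (-1.75)·(-4.25)) / 3 = 10.25/3 = 3.4167
  s[A,C] = ((-1.75)·(1.5) + (-0.75)·(1.5) + (4.25)·(-0.5) + (-1.75)·(-2.5)) / 3 = -1.5/3 = -0.5
  s[B,B] = ((2.75)·(2.75) + (-0.25)·(-0.25) + (1.75)·(1.75) + (-4.25)·(-4.25)) / 3 = 28.75/3 = 9.5833
  s[B,C] = ((2.75)·(1.5) + (-0.25)·(1.5) + (1.75)·(-0.5) + (-4.25)·(-2.5)) / 3 = 13.5/3 = 4.5
  s[C,C] = ((1.5)·(1.5) + (1.5)·(1.5) + (-0.5)·(-0.5) + (-2.5)·(-2.5)) / 3 = 11/3 = 3.6667
  Sample standard deviations s_i = √(s[i,i]):
  s(A) = √(8.25) = 2.8723
  s(B) = √(9.5833) = 3.0957
  s(C) = √(3.6667) = 1.9149

Step 3 — r_{ij} = s_{ij} / (s_i · s_j):
  r[A,A] = 1 (diagonal).
  r[A,B] = 3.4167 / (2.8723 · 3.0957) = 3.4167 / 8.8917 = 0.3843
  r[A,C] = -0.5 / (2.8723 · 1.9149) = -0.5 / 5.5 = -0.0909
  r[B,B] = 1 (diagonal).
  r[B,C] = 4.5 / (3.0957 · 1.9149) = 4.5 / 5.9278 = 0.7591
  r[C,C] = 1 (diagonal).

R is symmetric with unit diagonal. Assembling:

R = [[1, 0.3843, -0.0909],
 [0.3843, 1, 0.7591],
 [-0.0909, 0.7591, 1]]


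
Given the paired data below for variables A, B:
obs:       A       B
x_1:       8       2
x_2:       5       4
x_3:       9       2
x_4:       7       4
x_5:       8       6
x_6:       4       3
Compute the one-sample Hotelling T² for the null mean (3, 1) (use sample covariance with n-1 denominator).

Step 1 — sample mean vector:
  mean(A) = (8 + 5 + 9 + 7 + 8 + 4) / 6 = 41/6 = 6.8333
  mean(B) = (2 + 4 + 2 + 4 + 6 + 3) / 6 = 21/6 = 3.5
  x̄ = (6.8333, 3.5),  deviation x̄ - mu_0 = (6.8333, 3.5) - (3, 1) = (3.8333, 2.5).

Step 2 — sample covariance matrix, S[i,j] = (1/(n-1)) · Σ_k (x_{k,i} - mean_i) · (x_{k,j} - mean_j), divisor n-1 = 5:
  S[A,A] = ((1.1667)·(1.1667) + (-1.8333)·(-1.8333) + (2.1667)·(2.1667) + (0.1667)·(0.1667) + (1.1667)·(1.1667) + (-2.8333)·(-2.8333)) / 5 = 18.8333/5 = 3.7667
  S[A,B] = ((1.1667)·(-1.5) + (-1.8333)·(0.5) + (2.1667)·(-1.5) + (0.1667)·(0.5) + (1.1667)·(2.5) + (-2.8333)·(-0.5)) / 5 = -1.5/5 = -0.3
  S[B,B] = ((-1.5)·(-1.5) + (0.5)·(0.5) + (-1.5)·(-1.5) + (0.5)·(0.5) + (2.5)·(2.5) + (-0.5)·(-0.5)) / 5 = 11.5/5 = 2.3
  S = [[3.7667, -0.3],
 [-0.3, 2.3]].

Step 3 — invert S. det(S) = 3.7667·2.3 - (-0.3)² = 8.5733.
  S^{-1} = (1/det) · [[d, -b], [-b, a]] = [[0.2683, 0.035],
 [0.035, 0.4393]].

Step 4 — quadratic form (x̄ - mu_0)^T · S^{-1} · (x̄ - mu_0):
  S^{-1} · (x̄ - mu_0) = (1.1159, 1.2325),
  (x̄ - mu_0)^T · [...] = (3.8333)·(1.1159) + (2.5)·(1.2325) = 7.3587.

Step 5 — scale by n: T² = 6 · 7.3587 = 44.1524.

T² ≈ 44.1524


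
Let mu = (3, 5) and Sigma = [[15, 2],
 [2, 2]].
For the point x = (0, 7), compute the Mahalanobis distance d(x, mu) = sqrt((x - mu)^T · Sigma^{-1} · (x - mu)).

Step 1 — centre the observation: (x - mu) = (-3, 2).

Step 2 — invert Sigma. det(Sigma) = 15·2 - (2)² = 26.
  Sigma^{-1} = (1/det) · [[d, -b], [-b, a]] = [[0.0769, -0.0769],
 [-0.0769, 0.5769]].

Step 3 — form the quadratic (x - mu)^T · Sigma^{-1} · (x - mu):
  Sigma^{-1} · (x - mu) = (-0.3846, 1.3846).
  (x - mu)^T · [Sigma^{-1} · (x - mu)] = (-3)·(-0.3846) + (2)·(1.3846) = 3.9231.

Step 4 — take square root: d = √(3.9231) ≈ 1.9807.

d(x, mu) = √(3.9231) ≈ 1.9807


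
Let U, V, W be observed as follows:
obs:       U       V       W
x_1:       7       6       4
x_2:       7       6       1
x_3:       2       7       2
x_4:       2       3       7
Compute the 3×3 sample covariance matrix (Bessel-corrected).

Step 1 — column means:
  mean(U) = (7 + 7 + 2 + 2) / 4 = 18/4 = 4.5
  mean(V) = (6 + 6 + 7 + 3) / 4 = 22/4 = 5.5
  mean(W) = (4 + 1 + 2 + 7) / 4 = 14/4 = 3.5

Step 2 — sample covariance S[i,j] = (1/(n-1)) · Σ_k (x_{k,i} - mean_i) · (x_{k,j} - mean_j), with n-1 = 3.
  S[U,U] = ((2.5)·(2.5) + (2.5)·(2.5) + (-2.5)·(-2.5) + (-2.5)·(-2.5)) / 3 = 25/3 = 8.3333
  S[U,V] = ((2.5)·(0.5) + (2.5)·(0.5) + (-2.5)·(1.5) + (-2.5)·(-2.5)) / 3 = 5/3 = 1.6667
  S[U,W] = ((2.5)·(0.5) + (2.5)·(-2.5) + (-2.5)·(-1.5) + (-2.5)·(3.5)) / 3 = -10/3 = -3.3333
  S[V,V] = ((0.5)·(0.5) + (0.5)·(0.5) + (1.5)·(1.5) + (-2.5)·(-2.5)) / 3 = 9/3 = 3
  S[V,W] = ((0.5)·(0.5) + (0.5)·(-2.5) + (1.5)·(-1.5) + (-2.5)·(3.5)) / 3 = -12/3 = -4
  S[W,W] = ((0.5)·(0.5) + (-2.5)·(-2.5) + (-1.5)·(-1.5) + (3.5)·(3.5)) / 3 = 21/3 = 7

S is symmetric (S[j,i] = S[i,j]). Assembling:

S = [[8.3333, 1.6667, -3.3333],
 [1.6667, 3, -4],
 [-3.3333, -4, 7]]


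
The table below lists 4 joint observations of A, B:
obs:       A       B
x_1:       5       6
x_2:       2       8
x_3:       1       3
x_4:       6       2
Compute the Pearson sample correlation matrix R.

Step 1 — column means:
  mean(A) = (5 + 2 + 1 + 6) / 4 = 14/4 = 3.5
  mean(B) = (6 + 8 + 3 + 2) / 4 = 19/4 = 4.75

Step 2 — sample variances and covariances s[i,j] = (1/(n-1)) · Σ_k (x_{k,i} - mean_i) · (x_{k,j} - mean_j), with n-1 = 3:
  s[A,A] = ((1.5)·(1.5) + (-1.5)·(-1.5) + (-2.5)·(-2.5) + (2.5)·(2.5)) / 3 = 17/3 = 5.6667
  s[A,B] = ((1.5)·(1.25) + (-1.5)·(3.25) + (-2.5)·(-1.75) + (2.5)·(-2.75)) / 3 = -5.5/3 = -1.8333
  s[B,B] = ((1.25)·(1.25) + (3.25)·(3.25) + (-1.75)·(-1.75) + (-2.75)·(-2.75)) / 3 = 22.75/3 = 7.5833
  Sample standard deviations s_i = √(s[i,i]):
  s(A) = √(5.6667) = 2.3805
  s(B) = √(7.5833) = 2.7538

Step 3 — r_{ij} = s_{ij} / (s_i · s_j):
  r[A,A] = 1 (diagonal).
  r[A,B] = -1.8333 / (2.3805 · 2.7538) = -1.8333 / 6.5553 = -0.2797
  r[B,B] = 1 (diagonal).

R is symmetric with unit diagonal. Assembling:

R = [[1, -0.2797],
 [-0.2797, 1]]


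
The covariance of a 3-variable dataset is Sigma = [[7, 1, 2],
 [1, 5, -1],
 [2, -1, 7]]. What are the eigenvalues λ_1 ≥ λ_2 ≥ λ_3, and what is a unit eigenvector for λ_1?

Step 1 — characteristic polynomial p(λ) = det(λI - Sigma) = λ³ - tr·λ² + c_1·λ - det, where tr = trace, c_1 = sum of the principal 2×2 minors, det = det(Sigma):
  tr = 7 + 5 + 7 = 19,
  c_1 = (7·5 - (1)²) + (7·7 - (2)²) + (5·7 - (-1)²) = 34 + 45 + 34 = 113,
  det = 7·(5·7 - (-1)²) - (1)·((1)·7 - (-1)·(2)) + (2)·((1)·(-1) - 5·(2)) = 7·(34) - (1)·(9) + (2)·(-11) = 207.
  So p(λ) = λ³ - 19λ² + 113λ - 207.
Step 2 — look for an integer root (rational root theorem: any rational root is an integer divisor of 207). Testing λ = 9:
  p(9) = 729 - 1539 + 1017 - 207 = 0  ✓
  Dividing out (λ - 9): p(λ) = (λ - 9)(λ² - 10λ + 23).
Step 3 — remaining eigenvalues from the quadratic λ² - 10λ + 23 = 0:
  Δ = 10² - 4·23 = 100 - 92 = 8,  λ = (10 ± √8)/2 = (10 ± 2.8284)/2 ≈ 6.4142 or 3.5858.
  Sorted: λ_1 = 9,  λ_2 = 6.4142,  λ_3 = 3.5858  (check: sum = 19 = tr ✓).

Step 4 — unit eigenvector for λ_1 = 9: v spans the null space of (Sigma - λ_1 I), whose rows are
  r_1 = (-2, 1, 2),  r_2 = (1, -4, -1),  r_3 = (2, -1, -2).
  v is orthogonal to every row, so take v ∝ r_1 × r_2 = ((1)·(-1) - (2)·(-4), (2)·(1) - (-2)·(-1), (-2)·(-4) - (1)·(1)) = (7, 0, 7).
  Rescale (divide by 7): u = (1, 0, 1).
  ||u|| = √((1)² + (0)² + (1)²) = √(2) ≈ 1.4142,  v_1 = u/||u|| ≈ (0.7071, 0, 0.7071) (||v_1|| = 1).

λ_1 = 9,  λ_2 = 6.4142,  λ_3 = 3.5858;  v_1 ≈ (0.7071, 0, 0.7071)


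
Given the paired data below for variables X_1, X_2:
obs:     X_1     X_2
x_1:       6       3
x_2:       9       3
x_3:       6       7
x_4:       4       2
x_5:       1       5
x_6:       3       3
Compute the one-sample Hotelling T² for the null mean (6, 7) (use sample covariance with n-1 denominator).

Step 1 — sample mean vector:
  mean(X_1) = (6 + 9 + 6 + 4 + 1 + 3) / 6 = 29/6 = 4.8333
  mean(X_2) = (3 + 3 + 7 + 2 + 5 + 3) / 6 = 23/6 = 3.8333
  x̄ = (4.8333, 3.8333),  deviation x̄ - mu_0 = (4.8333, 3.8333) - (6, 7) = (-1.1667, -3.1667).

Step 2 — sample covariance matrix, S[i,j] = (1/(n-1)) · Σ_k (x_{k,i} - mean_i) · (x_{k,j} - mean_j), divisor n-1 = 5:
  S[X_1,X_1] = ((1.1667)·(1.1667) + (4.1667)·(4.1667) + (1.1667)·(1.1667) + (-0.8333)·(-0.8333) + (-3.8333)·(-3.8333) + (-1.8333)·(-1.8333)) / 5 = 38.8333/5 = 7.7667
  S[X_1,X_2] = ((1.1667)·(-0.8333) + (4.1667)·(-0.8333) + (1.1667)·(3.1667) + (-0.8333)·(-1.8333) + (-3.8333)·(1.1667) + (-1.8333)·(-0.8333)) / 5 = -2.1667/5 = -0.4333
  S[X_2,X_2] = ((-0.8333)·(-0.8333) + (-0.8333)·(-0.8333) + (3.1667)·(3.1667) + (-1.8333)·(-1.8333) + (1.1667)·(1.1667) + (-0.8333)·(-0.8333)) / 5 = 16.8333/5 = 3.3667
  S = [[7.7667, -0.4333],
 [-0.4333, 3.3667]].

Step 3 — invert S. det(S) = 7.7667·3.3667 - (-0.4333)² = 25.96.
  S^{-1} = (1/det) · [[d, -b], [-b, a]] = [[0.1297, 0.0167],
 [0.0167, 0.2992]].

Step 4 — quadratic form (x̄ - mu_0)^T · S^{-1} · (x̄ - mu_0):
  S^{-1} · (x̄ - mu_0) = (-0.2042, -0.9669),
  (x̄ - mu_0)^T · [...] = (-1.1667)·(-0.2042) + (-3.1667)·(-0.9669) = 3.2999.

Step 5 — scale by n: T² = 6 · 3.2999 = 19.7997.

T² ≈ 19.7997


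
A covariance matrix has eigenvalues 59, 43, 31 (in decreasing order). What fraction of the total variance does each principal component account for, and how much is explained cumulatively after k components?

Step 1 — total variance = trace(Sigma) = Σ λ_i = 59 + 43 + 31 = 133.

Step 2 — fraction explained by component i = λ_i / Σ λ:
  PC1: 59/133 = 0.4436
  PC2: 43/133 = 0.3233
  PC3: 31/133 = 0.2331

Step 3 — cumulative fraction after k components = (λ_1 + ... + λ_k) / Σ λ:
  k = 1: 59/133 = 0.4436
  k = 2: (59 + 43)/133 = 102/133 = 0.7669
  k = 3: (59 + 43 + 31)/133 = 133/133 = 1

Summary (fraction, with percent):

explained: PC1 0.4436 (44.36%), PC2 0.3233 (32.33%), PC3 0.2331 (23.31%);  cumulative: 0.4436, 0.7669, 1


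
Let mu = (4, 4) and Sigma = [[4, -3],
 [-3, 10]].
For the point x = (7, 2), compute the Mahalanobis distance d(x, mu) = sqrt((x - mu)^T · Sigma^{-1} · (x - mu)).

Step 1 — centre the observation: (x - mu) = (3, -2).

Step 2 — invert Sigma. det(Sigma) = 4·10 - (-3)² = 31.
  Sigma^{-1} = (1/det) · [[d, -b], [-b, a]] = [[0.3226, 0.0968],
 [0.0968, 0.129]].

Step 3 — form the quadratic (x - mu)^T · Sigma^{-1} · (x - mu):
  Sigma^{-1} · (x - mu) = (0.7742, 0.0323).
  (x - mu)^T · [Sigma^{-1} · (x - mu)] = (3)·(0.7742) + (-2)·(0.0323) = 2.2581.

Step 4 — take square root: d = √(2.2581) ≈ 1.5027.

d(x, mu) = √(2.2581) ≈ 1.5027


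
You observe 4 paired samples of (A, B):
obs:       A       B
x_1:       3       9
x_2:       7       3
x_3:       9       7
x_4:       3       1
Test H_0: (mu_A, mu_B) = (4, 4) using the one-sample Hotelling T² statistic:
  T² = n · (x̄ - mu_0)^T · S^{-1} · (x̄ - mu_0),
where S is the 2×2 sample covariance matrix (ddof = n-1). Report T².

Step 1 — sample mean vector:
  mean(A) = (3 + 7 + 9 + 3) / 4 = 22/4 = 5.5
  mean(B) = (9 + 3 + 7 + 1) / 4 = 20/4 = 5
  x̄ = (5.5, 5),  deviation x̄ - mu_0 = (5.5, 5) - (4, 4) = (1.5, 1).

Step 2 — sample covariance matrix, S[i,j] = (1/(n-1)) · Σ_k (x_{k,i} - mean_i) · (x_{k,j} - mean_j), divisor n-1 = 3:
  S[A,A] = ((-2.5)·(-2.5) + (1.5)·(1.5) + (3.5)·(3.5) + (-2.5)·(-2.5)) / 3 = 27/3 = 9
  S[A,B] = ((-2.5)·(4) + (1.5)·(-2) + (3.5)·(2) + (-2.5)·(-4)) / 3 = 4/3 = 1.3333
  S[B,B] = ((4)·(4) + (-2)·(-2) + (2)·(2) + (-4)·(-4)) / 3 = 40/3 = 13.3333
  S = [[9, 1.3333],
 [1.3333, 13.3333]].

Step 3 — invert S. det(S) = 9·13.3333 - (1.3333)² = 118.2222.
  S^{-1} = (1/det) · [[d, -b], [-b, a]] = [[0.1128, -0.0113],
 [-0.0113, 0.0761]].

Step 4 — quadratic form (x̄ - mu_0)^T · S^{-1} · (x̄ - mu_0):
  S^{-1} · (x̄ - mu_0) = (0.1579, 0.0592),
  (x̄ - mu_0)^T · [...] = (1.5)·(0.1579) + (1)·(0.0592) = 0.2961.

Step 5 — scale by n: T² = 4 · 0.2961 = 1.1842.

T² ≈ 1.1842


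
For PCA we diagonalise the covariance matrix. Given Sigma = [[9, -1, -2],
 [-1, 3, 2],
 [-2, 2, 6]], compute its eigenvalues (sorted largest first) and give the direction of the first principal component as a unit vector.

Step 1 — characteristic polynomial p(λ) = det(λI - Sigma) = λ³ - tr·λ² + c_1·λ - det, where tr = trace, c_1 = sum of the principal 2×2 minors, det = det(Sigma):
  tr = 9 + 3 + 6 = 18,
  c_1 = (9·3 - (-1)²) + (9·6 - (-2)²) + (3·6 - (2)²) = 26 + 50 + 14 = 90,
  det = 9·(3·6 - (2)²) - (-1)·((-1)·6 - (2)·(-2)) + (-2)·((-1)·(2) - 3·(-2)) = 9·(14) - (-1)·(-2) + (-2)·(4) = 116.
  So p(λ) = λ³ - 18λ² + 90λ - 116.
Step 2 — look for an integer root (rational root theorem: any rational root is an integer divisor of 116). Testing λ = 2:
  p(2) = 8 - 72 + 180 - 116 = 0  ✓
  Dividing out (λ - 2): p(λ) = (λ - 2)(λ² - 16λ + 58).
Step 3 — remaining eigenvalues from the quadratic λ² - 16λ + 58 = 0:
  Δ = 16² - 4·58 = 256 - 232 = 24,  λ = (16 ± √24)/2 = (16 ± 4.899)/2 ≈ 10.4495 or 5.5505.
  Sorted: λ_1 = 10.4495,  λ_2 = 5.5505,  λ_3 = 2  (check: sum = 18 = tr ✓).

Step 4 — unit eigenvector for λ_1 ≈ 10.4495: v spans the null space of (Sigma - λ_1 I), whose rows are
  r_1 = (-1.4495, -1, -2),  r_2 = (-1, -7.4495, 2),  r_3 = (-2, 2, -4.4495).
  v is orthogonal to every row, so take v ∝ r_1 × r_2 = ((-1)·(2) - (-2)·(-7.4495), (-2)·(-1) - (-1.4495)·(2), (-1.4495)·(-7.4495) - (-1)·(-1)) ≈ (-16.899, 4.899, 9.798).
  Rescale (multiply by -1 so the first nonzero entry is positive): u = (16.899, -4.899, -9.798).
  ||u|| = √((16.899)² + (-4.899)² + (-9.798)²) = √(405.5755) ≈ 20.1389,  v_1 = u/||u|| ≈ (0.8391, -0.2433, -0.4865) (||v_1|| = 1).

λ_1 = 10.4495,  λ_2 = 5.5505,  λ_3 = 2;  v_1 ≈ (0.8391, -0.2433, -0.4865)


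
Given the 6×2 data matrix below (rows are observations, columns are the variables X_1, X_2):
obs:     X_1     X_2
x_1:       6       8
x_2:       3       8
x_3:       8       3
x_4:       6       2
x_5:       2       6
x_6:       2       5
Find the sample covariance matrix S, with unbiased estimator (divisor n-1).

Step 1 — column means:
  mean(X_1) = (6 + 3 + 8 + 6 + 2 + 2) / 6 = 27/6 = 4.5
  mean(X_2) = (8 + 8 + 3 + 2 + 6 + 5) / 6 = 32/6 = 5.3333

Step 2 — sample covariance S[i,j] = (1/(n-1)) · Σ_k (x_{k,i} - mean_i) · (x_{k,j} - mean_j), with n-1 = 5.
  S[X_1,X_1] = ((1.5)·(1.5) + (-1.5)·(-1.5) + (3.5)·(3.5) + (1.5)·(1.5) + (-2.5)·(-2.5) + (-2.5)·(-2.5)) / 5 = 31.5/5 = 6.3
  S[X_1,X_2] = ((1.5)·(2.6667) + (-1.5)·(2.6667) + (3.5)·(-2.3333) + (1.5)·(-3.3333) + (-2.5)·(0.6667) + (-2.5)·(-0.3333)) / 5 = -14/5 = -2.8
  S[X_2,X_2] = ((2.6667)·(2.6667) + (2.6667)·(2.6667) + (-2.3333)·(-2.3333) + (-3.3333)·(-3.3333) + (0.6667)·(0.6667) + (-0.3333)·(-0.3333)) / 5 = 31.3333/5 = 6.2667

S is symmetric (S[j,i] = S[i,j]). Assembling:

S = [[6.3, -2.8],
 [-2.8, 6.2667]]


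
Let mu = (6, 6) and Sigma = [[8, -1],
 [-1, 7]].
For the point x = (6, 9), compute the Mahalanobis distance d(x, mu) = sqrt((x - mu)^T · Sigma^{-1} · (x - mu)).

Step 1 — centre the observation: (x - mu) = (0, 3).

Step 2 — invert Sigma. det(Sigma) = 8·7 - (-1)² = 55.
  Sigma^{-1} = (1/det) · [[d, -b], [-b, a]] = [[0.1273, 0.0182],
 [0.0182, 0.1455]].

Step 3 — form the quadratic (x - mu)^T · Sigma^{-1} · (x - mu):
  Sigma^{-1} · (x - mu) = (0.0545, 0.4364).
  (x - mu)^T · [Sigma^{-1} · (x - mu)] = (0)·(0.0545) + (3)·(0.4364) = 1.3091.

Step 4 — take square root: d = √(1.3091) ≈ 1.1442.

d(x, mu) = √(1.3091) ≈ 1.1442
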